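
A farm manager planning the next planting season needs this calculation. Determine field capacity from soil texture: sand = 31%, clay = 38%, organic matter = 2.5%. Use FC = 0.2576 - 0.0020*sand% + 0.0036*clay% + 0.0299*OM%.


FC = 0.2576 - 0.0020*31 + 0.0036*38 + 0.0299*2.5
   = 0.2576 - 0.0620 + 0.1368 + 0.0748
   = 0.4072


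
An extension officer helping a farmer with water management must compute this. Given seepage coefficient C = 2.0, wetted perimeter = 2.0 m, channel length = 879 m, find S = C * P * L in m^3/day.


S = C * P * L
  = 2.0 * 2.0 * 879
  = 3516 m^3/day


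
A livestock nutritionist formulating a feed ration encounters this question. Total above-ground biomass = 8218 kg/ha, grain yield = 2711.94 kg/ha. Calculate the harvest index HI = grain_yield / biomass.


HI = grain_yield / biomass
   = 2711.94 / 8218
   = 0.33


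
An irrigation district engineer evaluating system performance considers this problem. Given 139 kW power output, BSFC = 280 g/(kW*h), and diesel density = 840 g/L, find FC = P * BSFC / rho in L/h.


FC = P * BSFC / rho_fuel
   = 139 * 280 / 840
   = 38920 / 840
   = 46.33 L/h


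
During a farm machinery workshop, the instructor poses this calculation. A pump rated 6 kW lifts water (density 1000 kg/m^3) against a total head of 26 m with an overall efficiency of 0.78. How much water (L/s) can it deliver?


Q = (P * 1000 * eta) / (rho * g * H)
  = (6 * 1000 * 0.78) / (1000 * 9.81 * 26)
  = 4680 / 255060
  = 0.01835 m^3/s = 18.35 L/s


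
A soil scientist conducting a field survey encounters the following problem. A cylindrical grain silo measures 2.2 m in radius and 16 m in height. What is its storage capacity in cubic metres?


V = pi * r^2 * h
  = pi * 2.2^2 * 16
  = pi * 4.84 * 16
  = 243.28 m^3


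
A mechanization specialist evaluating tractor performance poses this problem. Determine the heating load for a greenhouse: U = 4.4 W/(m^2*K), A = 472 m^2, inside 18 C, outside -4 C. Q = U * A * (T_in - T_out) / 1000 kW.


dT = 18 - (-4) = 22 K
Q = U * A * dT
  = 4.4 * 472 * 22
  = 45689.60 W = 45.69 kW


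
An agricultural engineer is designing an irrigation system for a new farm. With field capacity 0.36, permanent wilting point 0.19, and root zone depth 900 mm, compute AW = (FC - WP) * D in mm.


AW = (FC - WP) * D
   = (0.36 - 0.19) * 900
   = 0.17 * 900
   = 153 mm


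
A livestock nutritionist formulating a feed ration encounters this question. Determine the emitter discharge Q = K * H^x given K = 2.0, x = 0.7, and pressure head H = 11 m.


Q = K * H^x
  = 2.0 * 11^0.7
  = 2.0 * 5.3577
  = 10.72 L/h


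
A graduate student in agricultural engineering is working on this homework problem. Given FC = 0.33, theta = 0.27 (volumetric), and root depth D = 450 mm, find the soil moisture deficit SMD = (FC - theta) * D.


SMD = (FC - theta) * D
    = (0.33 - 0.27) * 450
    = 0.060 * 450
    = 27 mm


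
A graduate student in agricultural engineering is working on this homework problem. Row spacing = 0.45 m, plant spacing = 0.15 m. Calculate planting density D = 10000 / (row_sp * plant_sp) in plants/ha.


D = 10000 / (row_sp * plant_sp)
  = 10000 / (0.45 * 0.15)
  = 10000 / 0.0675
  = 148148.15 plants/ha


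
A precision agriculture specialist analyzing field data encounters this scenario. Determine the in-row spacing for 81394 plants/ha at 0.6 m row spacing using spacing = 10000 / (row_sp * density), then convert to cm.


spacing = 10000 / (row_sp * density)
        = 10000 / (0.6 * 81394)
        = 10000 / 48836.40
        = 0.20477 m = 20.48 cm


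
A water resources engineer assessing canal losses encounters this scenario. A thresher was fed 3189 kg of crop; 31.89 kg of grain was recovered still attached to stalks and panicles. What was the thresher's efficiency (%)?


eta = (total - unthreshed) / total * 100
    = (3189 - 31.89) / 3189 * 100
    = 3157.11 / 3189 * 100
    = 99%


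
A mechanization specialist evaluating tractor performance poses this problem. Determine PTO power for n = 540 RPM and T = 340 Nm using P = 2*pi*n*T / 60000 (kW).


P = 2*pi*n*T / 60000
  = 2*pi * 540 * 340 / 60000
  = 1153592.82 / 60000
  = 19.23 kW


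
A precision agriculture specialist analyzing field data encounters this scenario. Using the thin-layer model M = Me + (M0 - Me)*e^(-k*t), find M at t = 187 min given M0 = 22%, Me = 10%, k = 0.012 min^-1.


M = Me + (M0 - Me) * e^(-k*t)
  = 10 + (22 - 10) * e^(-0.012*187)
  = 10 + 12 * e^(-2.244)
  = 10 + 12 * 0.10603
  = 10 + 1.2724
  = 11.27%


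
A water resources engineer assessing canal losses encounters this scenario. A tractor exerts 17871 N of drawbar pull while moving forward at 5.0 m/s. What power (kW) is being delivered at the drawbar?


P = F * v / 1000
  = 17871 * 5.0 / 1000
  = 89355 / 1000
  = 89.36 kW


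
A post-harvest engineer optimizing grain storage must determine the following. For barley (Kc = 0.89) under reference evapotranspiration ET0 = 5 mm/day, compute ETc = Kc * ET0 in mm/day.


ETc = Kc * ET0
    = 0.89 * 5
    = 4.45 mm/day


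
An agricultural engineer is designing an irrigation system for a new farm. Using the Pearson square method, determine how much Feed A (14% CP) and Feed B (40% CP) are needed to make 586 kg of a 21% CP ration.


parts_A = CP_b - target = 40 - 21 = 19
parts_B = target - CP_a = 21 - 14 = 7
total_parts = 19 + 7 = 26
Feed A = 586 * 19 / 26 = 428.23 kg
Feed B = 586 * 7 / 26 = 157.77 kg

428.23 kg


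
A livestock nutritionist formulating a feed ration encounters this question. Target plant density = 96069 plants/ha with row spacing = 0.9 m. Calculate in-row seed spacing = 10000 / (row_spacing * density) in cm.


spacing = 10000 / (row_sp * density)
        = 10000 / (0.9 * 96069)
        = 10000 / 86462.10
        = 0.11566 m = 11.57 cm


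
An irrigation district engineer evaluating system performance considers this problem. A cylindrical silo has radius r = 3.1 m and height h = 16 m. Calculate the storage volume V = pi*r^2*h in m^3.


V = pi * r^2 * h
  = pi * 3.1^2 * 16
  = pi * 9.61 * 16
  = 483.05 m^3


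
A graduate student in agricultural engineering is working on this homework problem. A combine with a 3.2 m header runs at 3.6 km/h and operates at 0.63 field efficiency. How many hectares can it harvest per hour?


C = w * v * eta_f / 10
  = 3.2 * 3.6 * 0.63 / 10
  = 7.26 / 10
  = 0.73 ha/h


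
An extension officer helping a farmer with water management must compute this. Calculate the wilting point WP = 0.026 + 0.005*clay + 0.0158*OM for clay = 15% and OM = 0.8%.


WP = 0.026 + 0.005*15 + 0.0158*0.8
   = 0.026 + 0.0750 + 0.0126
   = 0.1136


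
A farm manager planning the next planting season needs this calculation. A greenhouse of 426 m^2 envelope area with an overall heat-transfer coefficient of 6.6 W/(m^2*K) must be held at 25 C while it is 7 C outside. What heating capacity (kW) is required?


dT = 25 - (7) = 18 K
Q = U * A * dT
  = 6.6 * 426 * 18
  = 50608.80 W = 50.61 kW


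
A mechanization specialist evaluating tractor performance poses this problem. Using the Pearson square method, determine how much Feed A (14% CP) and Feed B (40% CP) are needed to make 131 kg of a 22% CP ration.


parts_A = CP_b - target = 40 - 22 = 18
parts_B = target - CP_a = 22 - 14 = 8
total_parts = 18 + 8 = 26
Feed A = 131 * 18 / 26 = 90.69 kg
Feed B = 131 * 8 / 26 = 40.31 kg

90.69 kg


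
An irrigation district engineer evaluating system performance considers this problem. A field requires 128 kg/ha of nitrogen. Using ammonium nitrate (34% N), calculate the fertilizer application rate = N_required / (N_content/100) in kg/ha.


Rate = N_required / (N_content / 100)
     = 128 / (34 / 100)
     = 128 / 0.34
     = 376.47 kg/ha


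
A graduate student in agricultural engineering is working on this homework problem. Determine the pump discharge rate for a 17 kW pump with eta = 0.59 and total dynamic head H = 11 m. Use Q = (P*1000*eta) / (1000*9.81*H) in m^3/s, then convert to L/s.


Q = (P * 1000 * eta) / (rho * g * H)
  = (17 * 1000 * 0.59) / (1000 * 9.81 * 11)
  = 10030 / 107910
  = 0.09295 m^3/s = 92.95 L/s


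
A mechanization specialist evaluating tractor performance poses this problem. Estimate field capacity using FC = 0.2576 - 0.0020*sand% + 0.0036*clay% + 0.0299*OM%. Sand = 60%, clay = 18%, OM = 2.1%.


FC = 0.2576 - 0.0020*60 + 0.0036*18 + 0.0299*2.1
   = 0.2576 - 0.1200 + 0.0648 + 0.0628
   = 0.2652


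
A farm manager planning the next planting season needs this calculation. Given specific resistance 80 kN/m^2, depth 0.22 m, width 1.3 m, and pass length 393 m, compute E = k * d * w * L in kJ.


E = k * d * w * L
  = 80 * 0.22 * 1.3 * 393
  = 8991.84 kJ


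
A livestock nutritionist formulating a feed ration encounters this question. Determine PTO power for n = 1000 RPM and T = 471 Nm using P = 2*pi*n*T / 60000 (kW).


P = 2*pi*n*T / 60000
  = 2*pi * 1000 * 471 / 60000
  = 2959380.28 / 60000
  = 49.32 kW


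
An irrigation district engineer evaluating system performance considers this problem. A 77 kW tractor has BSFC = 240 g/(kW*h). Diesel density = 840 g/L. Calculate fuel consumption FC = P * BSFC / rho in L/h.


FC = P * BSFC / rho_fuel
   = 77 * 240 / 840
   = 18480 / 840
   = 22 L/h


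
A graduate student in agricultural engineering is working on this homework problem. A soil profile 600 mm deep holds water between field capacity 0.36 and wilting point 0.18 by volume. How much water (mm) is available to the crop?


AW = (FC - WP) * D
   = (0.36 - 0.18) * 600
   = 0.18 * 600
   = 108 mm


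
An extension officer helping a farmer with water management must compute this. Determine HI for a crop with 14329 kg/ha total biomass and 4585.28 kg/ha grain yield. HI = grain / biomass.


HI = grain_yield / biomass
   = 4585.28 / 14329
   = 0.32


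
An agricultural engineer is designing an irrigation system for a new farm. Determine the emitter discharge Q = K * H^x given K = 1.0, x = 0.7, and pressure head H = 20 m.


Q = K * H^x
  = 1.0 * 20^0.7
  = 1.0 * 8.1418
  = 8.14 L/h


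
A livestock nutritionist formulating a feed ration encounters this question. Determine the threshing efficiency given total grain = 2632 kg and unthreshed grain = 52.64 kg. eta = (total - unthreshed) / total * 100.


eta = (total - unthreshed) / total * 100
    = (2632 - 52.64) / 2632 * 100
    = 2579.36 / 2632 * 100
    = 98%


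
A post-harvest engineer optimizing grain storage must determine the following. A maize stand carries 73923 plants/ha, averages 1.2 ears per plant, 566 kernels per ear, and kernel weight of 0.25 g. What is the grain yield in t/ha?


Y = density * ears * kernels * kw
  = 73923 * 1.2 * 566 * 0.25 g/ha
  = 12552125.40 g/ha
  = 12552.13 kg/ha = 12.55 t/ha


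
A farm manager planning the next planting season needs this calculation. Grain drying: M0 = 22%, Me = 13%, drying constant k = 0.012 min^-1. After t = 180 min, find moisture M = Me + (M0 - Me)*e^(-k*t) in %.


M = Me + (M0 - Me) * e^(-k*t)
  = 13 + (22 - 13) * e^(-0.012*180)
  = 13 + 9 * e^(-2.160)
  = 13 + 9 * 0.11533
  = 13 + 1.0379
  = 14.04%


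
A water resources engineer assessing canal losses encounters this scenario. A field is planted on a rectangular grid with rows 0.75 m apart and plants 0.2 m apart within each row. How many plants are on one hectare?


D = 10000 / (row_sp * plant_sp)
  = 10000 / (0.75 * 0.2)
  = 10000 / 0.1500
  = 66666.67 plants/ha


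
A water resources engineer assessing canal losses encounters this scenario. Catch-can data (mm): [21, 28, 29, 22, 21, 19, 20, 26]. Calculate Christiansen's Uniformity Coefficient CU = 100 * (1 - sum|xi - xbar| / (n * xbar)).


xbar = 186 / 8 = 23.250
sum|xi - xbar| = 26.500
CU = 100 * (1 - 26.500 / (8 * 23.250))
   = 100 * (1 - 0.1425)
   = 85.75%


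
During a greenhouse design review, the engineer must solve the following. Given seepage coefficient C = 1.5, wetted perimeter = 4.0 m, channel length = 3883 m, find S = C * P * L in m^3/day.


S = C * P * L
  = 1.5 * 4.0 * 3883
  = 23298 m^3/day


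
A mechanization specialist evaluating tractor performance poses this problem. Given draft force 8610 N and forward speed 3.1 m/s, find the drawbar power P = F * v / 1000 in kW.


P = F * v / 1000
  = 8610 * 3.1 / 1000
  = 26691 / 1000
  = 26.69 kW


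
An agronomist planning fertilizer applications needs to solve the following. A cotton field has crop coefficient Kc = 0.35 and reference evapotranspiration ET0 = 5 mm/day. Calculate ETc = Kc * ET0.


ETc = Kc * ET0
    = 0.35 * 5
    = 1.75 mm/day


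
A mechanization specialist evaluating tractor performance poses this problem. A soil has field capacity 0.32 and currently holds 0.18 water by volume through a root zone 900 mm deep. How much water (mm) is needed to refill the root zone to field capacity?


SMD = (FC - theta) * D
    = (0.32 - 0.18) * 900
    = 0.140 * 900
    = 126 mm


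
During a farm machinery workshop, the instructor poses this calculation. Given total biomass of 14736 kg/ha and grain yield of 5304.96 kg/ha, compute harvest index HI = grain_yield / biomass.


HI = grain_yield / biomass
   = 5304.96 / 14736
   = 0.36


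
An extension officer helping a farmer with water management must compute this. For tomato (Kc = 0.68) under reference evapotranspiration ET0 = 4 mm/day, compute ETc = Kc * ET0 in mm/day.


ETc = Kc * ET0
    = 0.68 * 4
    = 2.72 mm/day


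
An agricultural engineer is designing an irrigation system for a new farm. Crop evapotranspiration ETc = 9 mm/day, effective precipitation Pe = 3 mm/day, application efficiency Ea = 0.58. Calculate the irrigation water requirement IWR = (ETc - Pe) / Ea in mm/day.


IWR = (ETc - Pe) / Ea
    = (9 - 3) / 0.58
    = 6 / 0.58
    = 10.34 mm/day


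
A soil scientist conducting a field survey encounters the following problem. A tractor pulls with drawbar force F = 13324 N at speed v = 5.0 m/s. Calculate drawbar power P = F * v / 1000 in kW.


P = F * v / 1000
  = 13324 * 5.0 / 1000
  = 66620 / 1000
  = 66.62 kW


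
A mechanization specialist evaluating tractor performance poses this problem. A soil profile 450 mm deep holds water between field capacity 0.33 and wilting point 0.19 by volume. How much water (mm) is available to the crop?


AW = (FC - WP) * D
   = (0.33 - 0.19) * 450
   = 0.14 * 450
   = 63 mm


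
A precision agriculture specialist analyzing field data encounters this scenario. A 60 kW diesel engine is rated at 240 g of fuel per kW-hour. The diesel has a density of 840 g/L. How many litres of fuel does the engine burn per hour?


FC = P * BSFC / rho_fuel
   = 60 * 240 / 840
   = 14400 / 840
   = 17.14 L/h


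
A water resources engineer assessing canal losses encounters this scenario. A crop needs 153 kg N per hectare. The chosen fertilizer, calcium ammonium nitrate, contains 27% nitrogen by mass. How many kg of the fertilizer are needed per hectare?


Rate = N_required / (N_content / 100)
     = 153 / (27 / 100)
     = 153 / 0.27
     = 566.67 kg/ha


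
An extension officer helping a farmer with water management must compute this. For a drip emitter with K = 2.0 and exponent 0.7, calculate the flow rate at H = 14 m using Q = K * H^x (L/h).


Q = K * H^x
  = 2.0 * 14^0.7
  = 2.0 * 6.3429
  = 12.69 L/h


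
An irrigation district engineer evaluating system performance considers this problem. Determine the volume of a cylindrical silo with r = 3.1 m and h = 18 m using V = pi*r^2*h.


V = pi * r^2 * h
  = pi * 3.1^2 * 18
  = pi * 9.61 * 18
  = 543.43 m^3


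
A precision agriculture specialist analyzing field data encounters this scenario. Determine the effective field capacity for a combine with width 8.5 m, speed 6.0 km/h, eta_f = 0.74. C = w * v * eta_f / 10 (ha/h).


C = w * v * eta_f / 10
  = 8.5 * 6.0 * 0.74 / 10
  = 37.74 / 10
  = 3.77 ha/h


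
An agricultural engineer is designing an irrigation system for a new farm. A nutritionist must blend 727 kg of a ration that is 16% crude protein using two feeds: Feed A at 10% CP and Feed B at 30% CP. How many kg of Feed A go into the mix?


parts_A = CP_b - target = 30 - 16 = 14
parts_B = target - CP_a = 16 - 10 = 6
total_parts = 14 + 6 = 20
Feed A = 727 * 14 / 20 = 508.90 kg
Feed B = 727 * 6 / 20 = 218.10 kg

508.90 kg


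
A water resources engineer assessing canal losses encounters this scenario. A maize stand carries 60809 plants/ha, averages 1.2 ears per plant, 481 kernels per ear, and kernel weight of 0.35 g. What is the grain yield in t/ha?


Y = density * ears * kernels * kw
  = 60809 * 1.2 * 481 * 0.35 g/ha
  = 12284634.18 g/ha
  = 12284.63 kg/ha = 12.28 t/ha


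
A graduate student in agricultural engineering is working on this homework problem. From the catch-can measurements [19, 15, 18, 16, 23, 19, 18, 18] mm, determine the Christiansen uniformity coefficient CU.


xbar = 146 / 8 = 18.250
sum|xi - xbar| = 12.500
CU = 100 * (1 - 12.500 / (8 * 18.250))
   = 100 * (1 - 0.0856)
   = 91.44%


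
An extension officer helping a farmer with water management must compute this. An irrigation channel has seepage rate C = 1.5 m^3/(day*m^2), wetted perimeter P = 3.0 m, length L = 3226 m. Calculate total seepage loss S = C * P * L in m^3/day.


S = C * P * L
  = 1.5 * 3.0 * 3226
  = 14517 m^3/day


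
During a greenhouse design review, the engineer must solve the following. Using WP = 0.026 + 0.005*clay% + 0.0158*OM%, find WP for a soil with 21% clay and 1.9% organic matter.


WP = 0.026 + 0.005*21 + 0.0158*1.9
   = 0.026 + 0.1050 + 0.0300
   = 0.1610


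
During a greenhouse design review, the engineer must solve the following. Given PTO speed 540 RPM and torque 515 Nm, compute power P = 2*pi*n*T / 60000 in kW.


P = 2*pi*n*T / 60000
  = 2*pi * 540 * 515 / 60000
  = 1747353.83 / 60000
  = 29.12 kW


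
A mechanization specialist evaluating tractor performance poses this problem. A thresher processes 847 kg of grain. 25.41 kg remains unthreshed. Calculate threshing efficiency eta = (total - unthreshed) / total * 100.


eta = (total - unthreshed) / total * 100
    = (847 - 25.41) / 847 * 100
    = 821.59 / 847 * 100
    = 97%


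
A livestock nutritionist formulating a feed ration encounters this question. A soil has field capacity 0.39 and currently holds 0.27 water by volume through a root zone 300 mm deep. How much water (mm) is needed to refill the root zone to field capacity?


SMD = (FC - theta) * D
    = (0.39 - 0.27) * 300
    = 0.120 * 300
    = 36 mm


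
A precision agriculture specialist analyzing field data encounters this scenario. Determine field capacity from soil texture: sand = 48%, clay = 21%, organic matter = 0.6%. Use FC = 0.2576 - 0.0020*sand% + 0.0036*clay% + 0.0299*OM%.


FC = 0.2576 - 0.0020*48 + 0.0036*21 + 0.0299*0.6
   = 0.2576 - 0.0960 + 0.0756 + 0.0179
   = 0.2551


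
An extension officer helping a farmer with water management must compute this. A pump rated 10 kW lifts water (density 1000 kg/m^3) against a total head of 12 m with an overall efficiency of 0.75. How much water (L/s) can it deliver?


Q = (P * 1000 * eta) / (rho * g * H)
  = (10 * 1000 * 0.75) / (1000 * 9.81 * 12)
  = 7500 / 117720
  = 0.06371 m^3/s = 63.71 L/s


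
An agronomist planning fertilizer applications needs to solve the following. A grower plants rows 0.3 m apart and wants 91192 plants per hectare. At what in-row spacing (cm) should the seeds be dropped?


spacing = 10000 / (row_sp * density)
        = 10000 / (0.3 * 91192)
        = 10000 / 27357.60
        = 0.36553 m = 36.55 cm


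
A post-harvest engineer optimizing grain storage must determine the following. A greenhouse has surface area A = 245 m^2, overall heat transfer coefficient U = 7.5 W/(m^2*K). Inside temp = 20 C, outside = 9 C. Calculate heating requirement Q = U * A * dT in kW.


dT = 20 - (9) = 11 K
Q = U * A * dT
  = 7.5 * 245 * 11
  = 20212.50 W = 20.21 kW


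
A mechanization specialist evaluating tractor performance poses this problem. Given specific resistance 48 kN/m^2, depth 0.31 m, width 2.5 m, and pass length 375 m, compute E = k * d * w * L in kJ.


E = k * d * w * L
  = 48 * 0.31 * 2.5 * 375
  = 13950 kJ


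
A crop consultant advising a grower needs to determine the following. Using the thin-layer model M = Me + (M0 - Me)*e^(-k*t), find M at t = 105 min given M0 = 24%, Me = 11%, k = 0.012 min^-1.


M = Me + (M0 - Me) * e^(-k*t)
  = 11 + (24 - 11) * e^(-0.012*105)
  = 11 + 13 * e^(-1.260)
  = 11 + 13 * 0.28365
  = 11 + 3.6875
  = 14.69%


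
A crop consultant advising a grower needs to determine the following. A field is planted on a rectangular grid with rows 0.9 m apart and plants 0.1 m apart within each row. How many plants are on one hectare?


D = 10000 / (row_sp * plant_sp)
  = 10000 / (0.9 * 0.1)
  = 10000 / 0.0900
  = 111111.11 plants/ha


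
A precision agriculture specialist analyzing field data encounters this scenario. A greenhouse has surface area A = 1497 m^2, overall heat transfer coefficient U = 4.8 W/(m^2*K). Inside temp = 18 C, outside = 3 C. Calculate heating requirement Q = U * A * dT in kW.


dT = 18 - (3) = 15 K
Q = U * A * dT
  = 4.8 * 1497 * 15
  = 107784 W = 107.78 kW


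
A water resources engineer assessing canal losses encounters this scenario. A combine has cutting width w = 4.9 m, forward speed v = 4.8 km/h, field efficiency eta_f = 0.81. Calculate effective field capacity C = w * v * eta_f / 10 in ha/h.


C = w * v * eta_f / 10
  = 4.9 * 4.8 * 0.81 / 10
  = 19.05 / 10
  = 1.91 ha/h


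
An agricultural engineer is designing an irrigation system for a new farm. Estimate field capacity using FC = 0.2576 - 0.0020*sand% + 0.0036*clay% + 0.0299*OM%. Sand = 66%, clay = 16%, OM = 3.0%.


FC = 0.2576 - 0.0020*66 + 0.0036*16 + 0.0299*3.0
   = 0.2576 - 0.1320 + 0.0576 + 0.0897
   = 0.2729


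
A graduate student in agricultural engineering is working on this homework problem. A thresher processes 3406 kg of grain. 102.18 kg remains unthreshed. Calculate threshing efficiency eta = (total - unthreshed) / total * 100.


eta = (total - unthreshed) / total * 100
    = (3406 - 102.18) / 3406 * 100
    = 3303.82 / 3406 * 100
    = 97%


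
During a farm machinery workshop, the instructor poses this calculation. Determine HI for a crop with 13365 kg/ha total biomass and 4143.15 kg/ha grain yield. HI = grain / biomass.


HI = grain_yield / biomass
   = 4143.15 / 13365
   = 0.31


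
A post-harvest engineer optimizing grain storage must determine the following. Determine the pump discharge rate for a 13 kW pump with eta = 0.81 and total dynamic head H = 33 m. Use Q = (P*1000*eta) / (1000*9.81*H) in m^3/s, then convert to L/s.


Q = (P * 1000 * eta) / (rho * g * H)
  = (13 * 1000 * 0.81) / (1000 * 9.81 * 33)
  = 10530 / 323730
  = 0.03253 m^3/s = 32.53 L/s


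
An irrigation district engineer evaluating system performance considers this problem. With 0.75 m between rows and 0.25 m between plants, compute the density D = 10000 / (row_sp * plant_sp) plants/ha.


D = 10000 / (row_sp * plant_sp)
  = 10000 / (0.75 * 0.25)
  = 10000 / 0.1875
  = 53333.33 plants/ha


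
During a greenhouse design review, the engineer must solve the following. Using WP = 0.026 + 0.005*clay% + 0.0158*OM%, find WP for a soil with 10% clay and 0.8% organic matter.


WP = 0.026 + 0.005*10 + 0.0158*0.8
   = 0.026 + 0.0500 + 0.0126
   = 0.0886


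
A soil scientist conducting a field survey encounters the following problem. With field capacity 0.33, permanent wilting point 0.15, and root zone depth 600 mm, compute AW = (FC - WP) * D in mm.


AW = (FC - WP) * D
   = (0.33 - 0.15) * 600
   = 0.18 * 600
   = 108 mm


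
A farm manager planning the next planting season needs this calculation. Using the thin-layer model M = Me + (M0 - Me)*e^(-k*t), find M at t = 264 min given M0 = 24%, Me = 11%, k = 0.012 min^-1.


M = Me + (M0 - Me) * e^(-k*t)
  = 11 + (24 - 11) * e^(-0.012*264)
  = 11 + 13 * e^(-3.168)
  = 11 + 13 * 0.04209
  = 11 + 0.5471
  = 11.55%


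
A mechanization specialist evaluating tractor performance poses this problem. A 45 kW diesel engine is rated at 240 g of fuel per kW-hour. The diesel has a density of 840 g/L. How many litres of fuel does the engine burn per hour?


FC = P * BSFC / rho_fuel
   = 45 * 240 / 840
   = 10800 / 840
   = 12.86 L/h


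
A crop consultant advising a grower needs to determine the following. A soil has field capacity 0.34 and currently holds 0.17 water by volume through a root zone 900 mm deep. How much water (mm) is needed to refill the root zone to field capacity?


SMD = (FC - theta) * D
    = (0.34 - 0.17) * 900
    = 0.170 * 900
    = 153 mm


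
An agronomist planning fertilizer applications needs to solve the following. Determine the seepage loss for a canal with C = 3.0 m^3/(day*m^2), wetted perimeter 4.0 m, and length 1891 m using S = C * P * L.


S = C * P * L
  = 3.0 * 4.0 * 1891
  = 22692 m^3/day


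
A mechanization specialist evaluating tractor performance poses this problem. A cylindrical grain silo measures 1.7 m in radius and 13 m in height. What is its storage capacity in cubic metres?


V = pi * r^2 * h
  = pi * 1.7^2 * 13
  = pi * 2.89 * 13
  = 118.03 m^3


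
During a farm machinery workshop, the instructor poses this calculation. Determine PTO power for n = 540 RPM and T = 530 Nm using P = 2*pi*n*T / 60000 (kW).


P = 2*pi*n*T / 60000
  = 2*pi * 540 * 530 / 60000
  = 1798247.63 / 60000
  = 29.97 kW


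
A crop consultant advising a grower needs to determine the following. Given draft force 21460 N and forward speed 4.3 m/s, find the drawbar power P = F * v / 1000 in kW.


P = F * v / 1000
  = 21460 * 4.3 / 1000
  = 92278 / 1000
  = 92.28 kW


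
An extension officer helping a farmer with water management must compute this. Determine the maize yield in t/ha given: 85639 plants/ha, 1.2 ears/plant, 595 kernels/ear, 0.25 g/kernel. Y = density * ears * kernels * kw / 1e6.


Y = density * ears * kernels * kw
  = 85639 * 1.2 * 595 * 0.25 g/ha
  = 15286561.50 g/ha
  = 15286.56 kg/ha = 15.29 t/ha


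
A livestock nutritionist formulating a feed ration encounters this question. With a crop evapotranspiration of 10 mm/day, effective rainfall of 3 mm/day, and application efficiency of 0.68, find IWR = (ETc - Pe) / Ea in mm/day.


IWR = (ETc - Pe) / Ea
    = (10 - 3) / 0.68
    = 7 / 0.68
    = 10.29 mm/day


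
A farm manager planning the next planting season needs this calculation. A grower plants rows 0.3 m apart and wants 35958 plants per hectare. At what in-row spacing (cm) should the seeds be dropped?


spacing = 10000 / (row_sp * density)
        = 10000 / (0.3 * 35958)
        = 10000 / 10787.40
        = 0.92701 m = 92.70 cm


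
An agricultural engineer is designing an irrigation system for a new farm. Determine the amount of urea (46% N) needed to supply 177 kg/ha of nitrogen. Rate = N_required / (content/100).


Rate = N_required / (N_content / 100)
     = 177 / (46 / 100)
     = 177 / 0.46
     = 384.78 kg/ha


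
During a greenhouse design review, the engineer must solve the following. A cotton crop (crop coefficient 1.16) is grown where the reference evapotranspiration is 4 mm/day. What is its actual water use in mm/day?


ETc = Kc * ET0
    = 1.16 * 4
    = 4.64 mm/day


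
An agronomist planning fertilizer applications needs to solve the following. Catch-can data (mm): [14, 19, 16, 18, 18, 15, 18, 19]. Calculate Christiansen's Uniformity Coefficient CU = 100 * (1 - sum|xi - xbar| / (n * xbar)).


xbar = 137 / 8 = 17.125
sum|xi - xbar| = 12.750
CU = 100 * (1 - 12.750 / (8 * 17.125))
   = 100 * (1 - 0.0931)
   = 90.69%


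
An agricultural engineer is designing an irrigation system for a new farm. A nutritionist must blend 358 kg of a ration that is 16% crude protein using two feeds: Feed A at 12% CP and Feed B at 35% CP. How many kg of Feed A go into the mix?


parts_A = CP_b - target = 35 - 16 = 19
parts_B = target - CP_a = 16 - 12 = 4
total_parts = 19 + 4 = 23
Feed A = 358 * 19 / 23 = 295.74 kg
Feed B = 358 * 4 / 23 = 62.26 kg

295.74 kg


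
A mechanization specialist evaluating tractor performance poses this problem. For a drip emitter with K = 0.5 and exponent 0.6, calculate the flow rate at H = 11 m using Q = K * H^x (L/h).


Q = K * H^x
  = 0.5 * 11^0.6
  = 0.5 * 4.2154
  = 2.11 L/h


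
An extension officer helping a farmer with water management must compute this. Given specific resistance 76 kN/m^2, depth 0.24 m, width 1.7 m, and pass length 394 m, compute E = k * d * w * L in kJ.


E = k * d * w * L
  = 76 * 0.24 * 1.7 * 394
  = 12217.15 kJ


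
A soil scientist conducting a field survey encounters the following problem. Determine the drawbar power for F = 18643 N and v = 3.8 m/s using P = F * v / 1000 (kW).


P = F * v / 1000
  = 18643 * 3.8 / 1000
  = 70843.40 / 1000
  = 70.84 kW


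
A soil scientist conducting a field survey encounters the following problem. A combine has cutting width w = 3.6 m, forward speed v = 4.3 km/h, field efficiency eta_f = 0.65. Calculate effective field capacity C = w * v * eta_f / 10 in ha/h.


C = w * v * eta_f / 10
  = 3.6 * 4.3 * 0.65 / 10
  = 10.06 / 10
  = 1.01 ha/h


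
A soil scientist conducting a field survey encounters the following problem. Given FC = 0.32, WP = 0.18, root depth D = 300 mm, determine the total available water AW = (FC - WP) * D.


AW = (FC - WP) * D
   = (0.32 - 0.18) * 300
   = 0.14 * 300
   = 42 mm


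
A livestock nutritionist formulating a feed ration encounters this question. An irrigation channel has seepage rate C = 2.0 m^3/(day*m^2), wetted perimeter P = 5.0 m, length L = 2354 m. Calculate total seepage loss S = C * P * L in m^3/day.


S = C * P * L
  = 2.0 * 5.0 * 2354
  = 23540 m^3/day


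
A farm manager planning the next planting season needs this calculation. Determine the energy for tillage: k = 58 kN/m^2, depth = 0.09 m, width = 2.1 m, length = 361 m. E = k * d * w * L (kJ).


E = k * d * w * L
  = 58 * 0.09 * 2.1 * 361
  = 3957.28 kJ


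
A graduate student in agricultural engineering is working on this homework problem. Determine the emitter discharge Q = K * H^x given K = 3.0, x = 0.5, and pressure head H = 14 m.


Q = K * H^x
  = 3.0 * 14^0.5
  = 3.0 * 3.7417
  = 11.22 L/h


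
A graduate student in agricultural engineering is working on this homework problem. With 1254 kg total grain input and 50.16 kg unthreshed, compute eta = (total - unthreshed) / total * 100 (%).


eta = (total - unthreshed) / total * 100
    = (1254 - 50.16) / 1254 * 100
    = 1203.84 / 1254 * 100
    = 96%


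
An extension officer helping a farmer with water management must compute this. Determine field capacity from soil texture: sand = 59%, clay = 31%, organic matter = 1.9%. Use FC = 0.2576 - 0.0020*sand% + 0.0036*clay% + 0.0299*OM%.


FC = 0.2576 - 0.0020*59 + 0.0036*31 + 0.0299*1.9
   = 0.2576 - 0.1180 + 0.1116 + 0.0568
   = 0.3080


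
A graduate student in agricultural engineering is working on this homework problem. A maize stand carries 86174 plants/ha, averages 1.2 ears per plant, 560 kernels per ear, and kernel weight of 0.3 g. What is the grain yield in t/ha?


Y = density * ears * kernels * kw
  = 86174 * 1.2 * 560 * 0.3 g/ha
  = 17372678.40 g/ha
  = 17372.68 kg/ha = 17.37 t/ha


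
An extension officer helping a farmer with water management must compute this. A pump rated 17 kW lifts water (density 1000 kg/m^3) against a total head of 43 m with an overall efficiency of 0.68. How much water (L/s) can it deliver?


Q = (P * 1000 * eta) / (rho * g * H)
  = (17 * 1000 * 0.68) / (1000 * 9.81 * 43)
  = 11560 / 421830
  = 0.02740 m^3/s = 27.40 L/s


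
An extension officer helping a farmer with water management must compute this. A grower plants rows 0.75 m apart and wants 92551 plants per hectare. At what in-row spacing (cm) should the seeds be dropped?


spacing = 10000 / (row_sp * density)
        = 10000 / (0.75 * 92551)
        = 10000 / 69413.25
        = 0.14406 m = 14.41 cm


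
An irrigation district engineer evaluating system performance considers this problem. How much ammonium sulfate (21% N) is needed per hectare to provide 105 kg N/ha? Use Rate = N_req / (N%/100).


Rate = N_required / (N_content / 100)
     = 105 / (21 / 100)
     = 105 / 0.21
     = 500 kg/ha


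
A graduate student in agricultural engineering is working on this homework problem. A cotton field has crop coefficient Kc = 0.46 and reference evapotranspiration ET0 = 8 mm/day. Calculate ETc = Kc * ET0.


ETc = Kc * ET0
    = 0.46 * 8
    = 3.68 mm/day


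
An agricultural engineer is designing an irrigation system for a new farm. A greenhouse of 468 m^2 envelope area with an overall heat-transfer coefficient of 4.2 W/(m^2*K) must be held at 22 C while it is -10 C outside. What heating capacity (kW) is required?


dT = 22 - (-10) = 32 K
Q = U * A * dT
  = 4.2 * 468 * 32
  = 62899.20 W = 62.90 kW


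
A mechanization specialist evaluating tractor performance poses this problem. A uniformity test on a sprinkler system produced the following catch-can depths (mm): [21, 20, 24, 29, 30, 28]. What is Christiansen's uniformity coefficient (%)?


xbar = 152 / 6 = 25.333
sum|xi - xbar| = 22
CU = 100 * (1 - 22 / (6 * 25.333))
   = 100 * (1 - 0.1447)
   = 85.53%


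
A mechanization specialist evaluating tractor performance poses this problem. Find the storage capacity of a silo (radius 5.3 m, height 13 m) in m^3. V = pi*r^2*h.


V = pi * r^2 * h
  = pi * 5.3^2 * 13
  = pi * 28.09 * 13
  = 1147.22 m^3


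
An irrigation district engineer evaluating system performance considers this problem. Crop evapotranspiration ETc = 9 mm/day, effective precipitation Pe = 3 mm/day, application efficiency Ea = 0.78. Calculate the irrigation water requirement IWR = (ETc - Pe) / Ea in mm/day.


IWR = (ETc - Pe) / Ea
    = (9 - 3) / 0.78
    = 6 / 0.78
    = 7.69 mm/day


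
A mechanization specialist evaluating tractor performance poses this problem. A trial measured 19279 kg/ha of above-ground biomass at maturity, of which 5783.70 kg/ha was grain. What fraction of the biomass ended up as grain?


HI = grain_yield / biomass
   = 5783.70 / 19279
   = 0.30


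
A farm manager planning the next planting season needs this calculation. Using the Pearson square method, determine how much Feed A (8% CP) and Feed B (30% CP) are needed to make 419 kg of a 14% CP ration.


parts_A = CP_b - target = 30 - 14 = 16
parts_B = target - CP_a = 14 - 8 = 6
total_parts = 16 + 6 = 22
Feed A = 419 * 16 / 22 = 304.73 kg
Feed B = 419 * 6 / 22 = 114.27 kg

304.73 kg


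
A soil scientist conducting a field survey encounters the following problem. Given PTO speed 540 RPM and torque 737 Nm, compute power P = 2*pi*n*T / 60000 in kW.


P = 2*pi*n*T / 60000
  = 2*pi * 540 * 737 / 60000
  = 2500582.09 / 60000
  = 41.68 kW


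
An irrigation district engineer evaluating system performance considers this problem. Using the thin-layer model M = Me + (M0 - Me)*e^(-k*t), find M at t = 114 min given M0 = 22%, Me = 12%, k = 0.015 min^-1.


M = Me + (M0 - Me) * e^(-k*t)
  = 12 + (22 - 12) * e^(-0.015*114)
  = 12 + 10 * e^(-1.710)
  = 12 + 10 * 0.18087
  = 12 + 1.8087
  = 13.81%


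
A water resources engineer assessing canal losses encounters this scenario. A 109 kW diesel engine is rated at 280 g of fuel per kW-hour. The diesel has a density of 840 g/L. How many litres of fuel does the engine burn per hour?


FC = P * BSFC / rho_fuel
   = 109 * 280 / 840
   = 30520 / 840
   = 36.33 L/h


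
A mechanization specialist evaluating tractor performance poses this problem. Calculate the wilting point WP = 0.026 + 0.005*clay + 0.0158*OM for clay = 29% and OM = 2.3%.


WP = 0.026 + 0.005*29 + 0.0158*2.3
   = 0.026 + 0.1450 + 0.0363
   = 0.2073


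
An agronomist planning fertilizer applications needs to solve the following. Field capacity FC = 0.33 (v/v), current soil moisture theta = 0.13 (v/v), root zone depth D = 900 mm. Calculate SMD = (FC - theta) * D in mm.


SMD = (FC - theta) * D
    = (0.33 - 0.13) * 900
    = 0.200 * 900
    = 180 mm


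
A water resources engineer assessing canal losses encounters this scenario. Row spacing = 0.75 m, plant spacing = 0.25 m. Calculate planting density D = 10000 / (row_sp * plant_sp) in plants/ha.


D = 10000 / (row_sp * plant_sp)
  = 10000 / (0.75 * 0.25)
  = 10000 / 0.1875
  = 53333.33 plants/ha


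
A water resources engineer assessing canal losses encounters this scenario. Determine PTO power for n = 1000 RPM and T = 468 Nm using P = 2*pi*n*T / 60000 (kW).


P = 2*pi*n*T / 60000
  = 2*pi * 1000 * 468 / 60000
  = 2940530.72 / 60000
  = 49.01 kW


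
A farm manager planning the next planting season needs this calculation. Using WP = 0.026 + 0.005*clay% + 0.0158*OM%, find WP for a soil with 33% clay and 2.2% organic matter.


WP = 0.026 + 0.005*33 + 0.0158*2.2
   = 0.026 + 0.1650 + 0.0348
   = 0.2258


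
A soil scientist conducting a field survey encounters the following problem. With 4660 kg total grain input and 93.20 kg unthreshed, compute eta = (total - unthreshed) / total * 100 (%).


eta = (total - unthreshed) / total * 100
    = (4660 - 93.20) / 4660 * 100
    = 4566.80 / 4660 * 100
    = 98%


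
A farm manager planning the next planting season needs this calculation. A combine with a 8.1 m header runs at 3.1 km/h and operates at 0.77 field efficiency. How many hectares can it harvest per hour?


C = w * v * eta_f / 10
  = 8.1 * 3.1 * 0.77 / 10
  = 19.33 / 10
  = 1.93 ha/h


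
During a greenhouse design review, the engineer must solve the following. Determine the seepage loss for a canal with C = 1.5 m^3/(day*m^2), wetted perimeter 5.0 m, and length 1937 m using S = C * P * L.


S = C * P * L
  = 1.5 * 5.0 * 1937
  = 14527.50 m^3/day


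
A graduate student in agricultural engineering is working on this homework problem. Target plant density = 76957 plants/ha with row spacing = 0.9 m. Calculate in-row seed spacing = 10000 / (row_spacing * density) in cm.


spacing = 10000 / (row_sp * density)
        = 10000 / (0.9 * 76957)
        = 10000 / 69261.30
        = 0.14438 m = 14.44 cm


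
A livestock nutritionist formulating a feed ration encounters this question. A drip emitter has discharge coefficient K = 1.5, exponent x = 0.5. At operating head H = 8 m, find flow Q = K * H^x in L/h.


Q = K * H^x
  = 1.5 * 8^0.5
  = 1.5 * 2.8284
  = 4.24 L/h


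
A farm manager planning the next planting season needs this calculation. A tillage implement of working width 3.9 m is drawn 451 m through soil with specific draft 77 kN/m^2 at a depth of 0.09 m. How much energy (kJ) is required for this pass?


E = k * d * w * L
  = 77 * 0.09 * 3.9 * 451
  = 12189.18 kJ


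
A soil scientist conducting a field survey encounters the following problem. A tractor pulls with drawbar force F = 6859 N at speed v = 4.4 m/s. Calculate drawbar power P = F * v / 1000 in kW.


P = F * v / 1000
  = 6859 * 4.4 / 1000
  = 30179.60 / 1000
  = 30.18 kW


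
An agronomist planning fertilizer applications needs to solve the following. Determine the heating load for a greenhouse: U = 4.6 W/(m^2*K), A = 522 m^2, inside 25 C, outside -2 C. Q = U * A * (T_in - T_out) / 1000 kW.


dT = 25 - (-2) = 27 K
Q = U * A * dT
  = 4.6 * 522 * 27
  = 64832.40 W = 64.83 kW


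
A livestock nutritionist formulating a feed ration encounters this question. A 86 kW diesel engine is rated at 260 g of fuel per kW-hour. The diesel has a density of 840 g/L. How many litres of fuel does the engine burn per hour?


FC = P * BSFC / rho_fuel
   = 86 * 260 / 840
   = 22360 / 840
   = 26.62 L/h


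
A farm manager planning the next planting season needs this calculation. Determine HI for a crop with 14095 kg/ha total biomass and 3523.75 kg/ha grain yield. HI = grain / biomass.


HI = grain_yield / biomass
   = 3523.75 / 14095
   = 0.25
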